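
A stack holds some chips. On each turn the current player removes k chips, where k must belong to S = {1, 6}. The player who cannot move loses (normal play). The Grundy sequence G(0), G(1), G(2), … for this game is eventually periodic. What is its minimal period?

G(0) = 0
G(1) = mex{0} = 1
G(2) = mex{1} = 0
G(3) = mex{0} = 1
G(4) = mex{1} = 0
G(5) = mex{0} = 1
G(6) = mex{1,0} = 2
G(7) = mex{2,1} = 0
G(8) = mex{0,0} = 1
G(9) = mex{1,1} = 0
G(10) = mex{0,0} = 1
G(11) = mex{1,1} = 0
G(12) = mex{0,2} = 1
G(13) = mex{1,0} = 2
G(14) = mex{2,1} = 0
G(15) = mex{0,0} = 1
G(n+7) = G(n) holds for n = 0,…,5 (a full window of length max(S) = 6), so the sequence is purely periodic with period 7.

7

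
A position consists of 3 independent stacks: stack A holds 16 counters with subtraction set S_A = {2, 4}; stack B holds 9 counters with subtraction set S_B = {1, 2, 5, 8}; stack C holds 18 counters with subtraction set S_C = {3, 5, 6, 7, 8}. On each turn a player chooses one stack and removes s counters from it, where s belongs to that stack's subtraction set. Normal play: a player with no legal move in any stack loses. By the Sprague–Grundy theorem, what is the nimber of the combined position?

0

Stack A, S = {2, 4}:
n :  0  1  2  3  4  5  6  7  8  9 10 11 12 13 14 15 16
G :  0  0  1  1  2  2  0  0  1  1  2  2  0  0  1  1  2
G_A(16) = 2.
Stack B, S = {1, 2, 5, 8}:
n : 0 1 2 3 4 5 6 7 8 9
G : 0 1 2 0 1 2 0 1 2 0
G_B(9) = 0.
Stack C, S = {3, 5, 6, 7, 8}:
n :  0  1  2  3  4  5  6  7  8  9 10 11 12 13 14 15 16 17 18
G :  0  0  0  1  1  1  2  2  2  3  3  0  0  0  1  1  1  2  2
G_C(18) = 2.
Combined Grundy value = 2 ⊕ 0 ⊕ 2 = 0.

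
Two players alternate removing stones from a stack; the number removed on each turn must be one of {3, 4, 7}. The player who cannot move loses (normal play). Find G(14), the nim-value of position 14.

G(0) = 0
G(1) = mex{} = 0
G(2) = mex{} = 0
G(3) = mex{0} = 1
G(4) = mex{0,0} = 1
G(5) = mex{0,0} = 1
G(6) = mex{1,0} = 2
G(7) = mex{1,1,0} = 2
G(8) = mex{1,1,0} = 2
G(9) = mex{2,1,0} = 3
G(10) = mex{2,2,1} = 0
G(11) = mex{2,2,1} = 0
G(12) = mex{3,2,1} = 0
G(13) = mex{0,3,2} = 1
G(14) = mex{0,0,2} = 1

1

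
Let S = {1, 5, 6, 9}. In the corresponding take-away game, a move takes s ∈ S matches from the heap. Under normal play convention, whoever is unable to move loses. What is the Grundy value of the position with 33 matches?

3

n :  0  1  2  3  4  5  6  7  8  9 10 11 12 13 14 15 16 17 18 19 20 21 22 23 24 25 26 27 28 29 30 31 32 33
G :  0  1  0  1  0  1  2  3  2  3  2  3  0  1  0  1  0  1  2  3  2  3  2  3  0  1  0  1  0  1  2  3  2  3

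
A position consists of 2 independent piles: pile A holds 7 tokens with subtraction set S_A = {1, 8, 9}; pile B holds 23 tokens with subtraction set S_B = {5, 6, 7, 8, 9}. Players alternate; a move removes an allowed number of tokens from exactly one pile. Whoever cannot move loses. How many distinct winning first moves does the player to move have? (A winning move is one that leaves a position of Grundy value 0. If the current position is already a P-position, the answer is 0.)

0

Pile A, S = {1, 8, 9}:
G(0) = 0
G(1) = mex{0} = 1
G(2) = mex{1} = 0
G(3) = mex{0} = 1
G(4) = mex{1} = 0
G(5) = mex{0} = 1
G(6) = mex{1} = 0
G(7) = mex{0} = 1
G_A(7) = 1.
Pile B, S = {5, 6, 7, 8, 9}:
n :  0  1  2  3  4  5  6  7  8  9 10 11 12 13 14 15 16 17 18 19 20 21 22 23
G :  0  0  0  0  0  1  1  1  1  1  2  2  2  2  0  0  0  0  0  1  1  1  1  1
G_B(23) = 1.
Combined Grundy value = 1 ⊕ 1 = 0.
A winning move leaves total XOR = 0, i.e. changes one component's Grundy value g to g ⊕ X where X is the current total.
Pile A: target g' = 1⊕0 = 1, but every legal move changes the Grundy value (mex property), so 0 moves.
Pile B: target g' = 1⊕0 = 1, but every legal move changes the Grundy value (mex property), so 0 moves.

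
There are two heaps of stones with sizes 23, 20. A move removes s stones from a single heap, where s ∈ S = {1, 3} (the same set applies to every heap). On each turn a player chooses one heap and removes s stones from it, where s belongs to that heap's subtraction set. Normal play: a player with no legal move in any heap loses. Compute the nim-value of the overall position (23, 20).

All heaps use S = {1, 3}:
G(0) = 0
G(1) = mex{0} = 1
G(2) = mex{1} = 0
G(3) = mex{0,0} = 1
G(4) = mex{1,1} = 0
G(5) = mex{0,0} = 1
G(6) = mex{1,1} = 0
G(7) = mex{0,0} = 1
G(8) = mex{1,1} = 0
G(9) = mex{0,0} = 1
G(10) = mex{1,1} = 0
G(11) = mex{0,0} = 1
G(12) = mex{1,1} = 0
G(13) = mex{0,0} = 1
G(14) = mex{1,1} = 0
G(15) = mex{0,0} = 1
G(16) = mex{1,1} = 0
G(17) = mex{0,0} = 1
G(18) = mex{1,1} = 0
G(19) = mex{0,0} = 1
G(20) = mex{1,1} = 0
G(21) = mex{0,0} = 1
G(22) = mex{1,1} = 0
G(23) = mex{0,0} = 1
Heap A: G(23) = 1.
Heap B: G(20) = 0.
Combined Grundy value = 1 ⊕ 0 = 1.

1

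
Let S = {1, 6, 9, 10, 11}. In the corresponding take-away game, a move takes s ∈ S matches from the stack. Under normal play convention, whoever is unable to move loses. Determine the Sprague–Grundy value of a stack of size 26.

G(0) = 0
G(1) = mex{0} = 1
G(2) = mex{1} = 0
G(3) = mex{0} = 1
G(4) = mex{1} = 0
G(5) = mex{0} = 1
G(6) = mex{1,0} = 2
G(7) = mex{2,1} = 0
G(8) = mex{0,0} = 1
G(9) = mex{1,1,0} = 2
G(10) = mex{2,0,1,0} = 3
G(11) = mex{3,1,0,1,0} = 2
G(12) = mex{2,2,1,0,1} = 3
G(13) = mex{3,0,0,1,0} = 2
G(14) = mex{2,1,1,0,1} = 3
G(15) = mex{3,2,2,1,0} = 4
G(16) = mex{4,3,0,2,1} = 5
G(17) = mex{5,2,1,0,2} = 3
G(18) = mex{3,3,2,1,0} = 4
G(19) = mex{4,2,3,2,1} = 0
G(20) = mex{0,3,2,3,2} = 1
G(21) = mex{1,4,3,2,3} = 0
G(22) = mex{0,5,2,3,2} = 1
G(23) = mex{1,3,3,2,3} = 0
G(24) = mex{0,4,4,3,2} = 1
G(25) = mex{1,0,5,4,3} = 2
G(26) = mex{2,1,3,5,4} = 0

0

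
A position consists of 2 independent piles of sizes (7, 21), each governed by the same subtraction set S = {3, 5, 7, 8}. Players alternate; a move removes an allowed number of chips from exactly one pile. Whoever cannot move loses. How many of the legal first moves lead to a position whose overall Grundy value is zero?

All piles use S = {3, 5, 7, 8}:
n :  0  1  2  3  4  5  6  7  8  9 10 11 12 13 14 15 16 17 18 19 20 21
G :  0  0  0  1  1  1  2  2  2  3  3  0  0  0  1  1  1  2  2  2  3  3
Pile A: G(7) = 2.
Pile B: G(21) = 3.
Combined Grundy value = 2 ⊕ 3 = 1.
A winning move leaves total XOR = 0, i.e. changes one component's Grundy value g to g ⊕ X where X is the current total.
Pile A: need g' = 2⊕1 = 3. Options: 7−3→G=1, 7−5→G=0, 7−7→G=0. Hits: 0.
Pile B: need g' = 3⊕1 = 2. Options: 21−3→G=2, 21−5→G=1, 21−7→G=1, 21−8→G=0. Hits: 1.

1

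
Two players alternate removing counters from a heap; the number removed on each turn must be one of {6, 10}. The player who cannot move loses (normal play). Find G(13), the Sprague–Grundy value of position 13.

2

n :  0  1  2  3  4  5  6  7  8  9 10 11 12 13
G :  0  0  0  0  0  0  1  1  1  1  1  1  2  2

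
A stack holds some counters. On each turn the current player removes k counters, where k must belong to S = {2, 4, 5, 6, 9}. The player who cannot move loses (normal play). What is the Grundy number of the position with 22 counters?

n :  0  1  2  3  4  5  6  7  8  9 10 11 12 13 14 15 16 17 18 19 20 21 22
G :  0  0  1  1  2  2  3  3  0  4  1  0  2  1  3  2  4  3  0  0  1  1  2

2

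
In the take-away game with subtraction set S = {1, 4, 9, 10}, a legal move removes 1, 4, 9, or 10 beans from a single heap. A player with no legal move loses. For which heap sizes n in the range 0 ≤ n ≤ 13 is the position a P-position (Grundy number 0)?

n :  0  1  2  3  4  5  6  7  8  9 10 11 12 13
G :  0  1  0  1  2  0  1  0  1  2  3  2  3  0
P-positions are exactly the n with G(n) = 0.

0, 2, 5, 7, 13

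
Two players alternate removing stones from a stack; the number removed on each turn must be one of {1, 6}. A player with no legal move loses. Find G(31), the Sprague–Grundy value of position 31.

n :  0  1  2  3  4  5  6  7  8  9 10 11 12 13 14 15 16 17 18 19 20 21 22 23 24 25 26 27 28 29 30 31
G :  0  1  0  1  0  1  2  0  1  0  1  0  1  2  0  1  0  1  0  1  2  0  1  0  1  0  1  2  0  1  0  1

1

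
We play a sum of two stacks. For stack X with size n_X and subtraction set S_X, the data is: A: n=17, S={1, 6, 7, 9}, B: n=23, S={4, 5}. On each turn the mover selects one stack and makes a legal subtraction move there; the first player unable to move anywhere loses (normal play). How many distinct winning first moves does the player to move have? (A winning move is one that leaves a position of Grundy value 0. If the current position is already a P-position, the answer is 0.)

Stack A, S = {1, 6, 7, 9}:
n :  0  1  2  3  4  5  6  7  8  9 10 11 12 13 14 15 16 17
G :  0  1  0  1  0  1  2  3  2  3  2  3  0  1  0  1  0  1
G_A(17) = 1.
Stack B, S = {4, 5}:
G(0) = 0
G(1) = mex{} = 0
G(2) = mex{} = 0
G(3) = mex{} = 0
G(4) = mex{0} = 1
G(5) = mex{0,0} = 1
G(6) = mex{0,0} = 1
G(7) = mex{0,0} = 1
G(8) = mex{1,0} = 2
G(9) = mex{1,1} = 0
G(10) = mex{1,1} = 0
G(11) = mex{1,1} = 0
G(12) = mex{2,1} = 0
G(13) = mex{0,2} = 1
G(14) = mex{0,0} = 1
G(15) = mex{0,0} = 1
G(16) = mex{0,0} = 1
G(17) = mex{1,0} = 2
G(18) = mex{1,1} = 0
G(19) = mex{1,1} = 0
G(20) = mex{1,1} = 0
G(21) = mex{2,1} = 0
G(22) = mex{0,2} = 1
G(23) = mex{0,0} = 1
G_B(23) = 1.
Combined Grundy value = 1 ⊕ 1 = 0.
A winning move leaves total XOR = 0, i.e. changes one component's Grundy value g to g ⊕ X where X is the current total.
Stack A: target g' = 1⊕0 = 1, but every legal move changes the Grundy value (mex property), so 0 moves.
Stack B: target g' = 1⊕0 = 1, but every legal move changes the Grundy value (mex property), so 0 moves.

0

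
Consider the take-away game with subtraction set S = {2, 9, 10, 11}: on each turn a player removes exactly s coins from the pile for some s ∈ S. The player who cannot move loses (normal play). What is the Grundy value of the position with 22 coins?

G(0) = 0
G(1) = mex{} = 0
G(2) = mex{0} = 1
G(3) = mex{0} = 1
G(4) = mex{1} = 0
G(5) = mex{1} = 0
G(6) = mex{0} = 1
G(7) = mex{0} = 1
G(8) = mex{1} = 0
G(9) = mex{1,0} = 2
G(10) = mex{0,0,0} = 1
G(11) = mex{2,1,0,0} = 3
G(12) = mex{1,1,1,0} = 2
G(13) = mex{3,0,1,1} = 2
G(14) = mex{2,0,0,1} = 3
G(15) = mex{2,1,0,0} = 3
G(16) = mex{3,1,1,0} = 2
G(17) = mex{3,0,1,1} = 2
G(18) = mex{2,2,0,1} = 3
G(19) = mex{2,1,2,0} = 3
G(20) = mex{3,3,1,2} = 0
G(21) = mex{3,2,3,1} = 0
G(22) = mex{0,2,2,3} = 1

1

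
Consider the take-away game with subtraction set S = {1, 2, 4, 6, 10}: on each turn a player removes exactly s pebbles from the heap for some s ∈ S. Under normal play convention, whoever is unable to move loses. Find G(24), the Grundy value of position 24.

n :  0  1  2  3  4  5  6  7  8  9 10 11 12 13 14 15 16 17 18 19 20 21 22 23 24
G :  0  1  2  0  1  2  3  4  0  1  2  0  1  2  3  4  0  1  2  0  1  2  3  4  0

0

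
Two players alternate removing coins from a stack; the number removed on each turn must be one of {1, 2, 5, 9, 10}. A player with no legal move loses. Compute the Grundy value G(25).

n :  0  1  2  3  4  5  6  7  8  9 10 11 12 13 14 15 16 17 18 19 20 21 22 23 24 25
G :  0  1  2  0  1  2  0  1  2  3  4  5  3  4  0  1  2  0  1  2  0  1  2  3  4  5

5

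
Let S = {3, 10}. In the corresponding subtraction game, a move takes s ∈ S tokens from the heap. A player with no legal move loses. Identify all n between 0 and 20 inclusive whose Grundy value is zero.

G(0) = 0
G(1) = mex{} = 0
G(2) = mex{} = 0
G(3) = mex{0} = 1
G(4) = mex{0} = 1
G(5) = mex{0} = 1
G(6) = mex{1} = 0
G(7) = mex{1} = 0
G(8) = mex{1} = 0
G(9) = mex{0} = 1
G(10) = mex{0,0} = 1
G(11) = mex{0,0} = 1
G(12) = mex{1,0} = 2
G(13) = mex{1,1} = 0
G(14) = mex{1,1} = 0
G(15) = mex{2,1} = 0
G(16) = mex{0,0} = 1
G(17) = mex{0,0} = 1
G(18) = mex{0,0} = 1
G(19) = mex{1,1} = 0
G(20) = mex{1,1} = 0
P-positions are exactly the n with G(n) = 0.

0, 1, 2, 6, 7, 8, 13, 14, 15, 19, 20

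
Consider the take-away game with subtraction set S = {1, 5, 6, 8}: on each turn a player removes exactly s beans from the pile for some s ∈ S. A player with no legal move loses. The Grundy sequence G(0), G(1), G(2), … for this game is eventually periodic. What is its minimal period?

n :  0  1  2  3  4  5  6  7  8  9 10 11 12 13 14 15 16 17 18 19 20 21 22 23
G :  0  1  0  1  0  1  2  3  2  3  2  0  1  0  1  0  1  2  3  2  3  2  0  1
G(n+11) = G(n) holds for n = 0,…,7 (a full window of length max(S) = 8), so the sequence is purely periodic with period 11.

11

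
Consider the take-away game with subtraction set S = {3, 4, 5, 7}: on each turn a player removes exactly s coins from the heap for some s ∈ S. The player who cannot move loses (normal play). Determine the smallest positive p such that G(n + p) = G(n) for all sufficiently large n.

G(0) = 0
G(1) = mex{} = 0
G(2) = mex{} = 0
G(3) = mex{0} = 1
G(4) = mex{0,0} = 1
G(5) = mex{0,0,0} = 1
G(6) = mex{1,0,0} = 2
G(7) = mex{1,1,0,0} = 2
G(8) = mex{1,1,1,0} = 2
G(9) = mex{2,1,1,0} = 3
G(10) = mex{2,2,1,1} = 0
G(11) = mex{2,2,2,1} = 0
G(12) = mex{3,2,2,1} = 0
G(13) = mex{0,3,2,2} = 1
G(14) = mex{0,0,3,2} = 1
G(15) = mex{0,0,0,2} = 1
G(16) = mex{1,0,0,3} = 2
G(17) = mex{1,1,0,0} = 2
G(18) = mex{1,1,1,0} = 2
G(19) = mex{2,1,1,0} = 3
G(20) = mex{2,2,1,1} = 0
G(21) = mex{2,2,2,1} = 0
G(n+10) = G(n) holds for n = 0,…,6 (a full window of length max(S) = 7), so the sequence is purely periodic with period 10.

10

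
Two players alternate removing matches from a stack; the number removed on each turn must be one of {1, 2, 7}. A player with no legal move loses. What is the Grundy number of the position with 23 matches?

2

n :  0  1  2  3  4  5  6  7  8  9 10 11 12 13 14 15 16 17 18 19 20 21 22 23
G :  0  1  2  0  1  2  0  1  2  0  1  2  0  1  2  0  1  2  0  1  2  0  1  2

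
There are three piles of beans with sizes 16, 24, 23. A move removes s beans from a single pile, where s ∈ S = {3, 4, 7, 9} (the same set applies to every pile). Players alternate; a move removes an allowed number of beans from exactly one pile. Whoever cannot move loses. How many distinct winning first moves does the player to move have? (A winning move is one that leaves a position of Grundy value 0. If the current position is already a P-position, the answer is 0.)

3

All piles use S = {3, 4, 7, 9}:
G(0) = 0
G(1) = mex{} = 0
G(2) = mex{} = 0
G(3) = mex{0} = 1
G(4) = mex{0,0} = 1
G(5) = mex{0,0} = 1
G(6) = mex{1,0} = 2
G(7) = mex{1,1,0} = 2
G(8) = mex{1,1,0} = 2
G(9) = mex{2,1,0,0} = 3
G(10) = mex{2,2,1,0} = 3
G(11) = mex{2,2,1,0} = 3
G(12) = mex{3,2,1,1} = 0
G(13) = mex{3,3,2,1} = 0
G(14) = mex{3,3,2,1} = 0
G(15) = mex{0,3,2,2} = 1
G(16) = mex{0,0,3,2} = 1
G(17) = mex{0,0,3,2} = 1
G(18) = mex{1,0,3,3} = 2
G(19) = mex{1,1,0,3} = 2
G(20) = mex{1,1,0,3} = 2
G(21) = mex{2,1,0,0} = 3
G(22) = mex{2,2,1,0} = 3
G(23) = mex{2,2,1,0} = 3
G(24) = mex{3,2,1,1} = 0
Pile A: G(16) = 1.
Pile B: G(24) = 0.
Pile C: G(23) = 3.
Combined Grundy value = 1 ⊕ 0 ⊕ 3 = 2.
A winning move leaves total XOR = 0, i.e. changes one component's Grundy value g to g ⊕ X where X is the current total.
Pile A: need g' = 1⊕2 = 3. Options: 16−3→G=0, 16−4→G=0, 16−7→G=3, 16−9→G=2. Hits: 1.
Pile B: need g' = 0⊕2 = 2. Options: 24−3→G=3, 24−4→G=2, 24−7→G=1, 24−9→G=1. Hits: 1.
Pile C: need g' = 3⊕2 = 1. Options: 23−3→G=2, 23−4→G=2, 23−7→G=1, 23−9→G=0. Hits: 1.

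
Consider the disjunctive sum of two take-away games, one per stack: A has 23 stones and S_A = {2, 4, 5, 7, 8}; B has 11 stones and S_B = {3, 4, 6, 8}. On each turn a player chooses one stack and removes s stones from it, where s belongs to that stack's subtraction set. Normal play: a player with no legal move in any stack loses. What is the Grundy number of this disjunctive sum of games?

Stack A, S = {2, 4, 5, 7, 8}:
G(0) = 0
G(1) = mex{} = 0
G(2) = mex{0} = 1
G(3) = mex{0} = 1
G(4) = mex{1,0} = 2
G(5) = mex{1,0,0} = 2
G(6) = mex{2,1,0} = 3
G(7) = mex{2,1,1,0} = 3
G(8) = mex{3,2,1,0,0} = 4
G(9) = mex{3,2,2,1,0} = 4
G(10) = mex{4,3,2,1,1} = 0
G(11) = mex{4,3,3,2,1} = 0
G(12) = mex{0,4,3,2,2} = 1
G(13) = mex{0,4,4,3,2} = 1
G(14) = mex{1,0,4,3,3} = 2
G(15) = mex{1,0,0,4,3} = 2
G(16) = mex{2,1,0,4,4} = 3
G(17) = mex{2,1,1,0,4} = 3
G(18) = mex{3,2,1,0,0} = 4
G(19) = mex{3,2,2,1,0} = 4
G(20) = mex{4,3,2,1,1} = 0
G(21) = mex{4,3,3,2,1} = 0
G(22) = mex{0,4,3,2,2} = 1
G(23) = mex{0,4,4,3,2} = 1
G_A(23) = 1.
Stack B, S = {3, 4, 6, 8}:
n :  0  1  2  3  4  5  6  7  8  9 10 11
G :  0  0  0  1  1  1  2  2  2  3  3  0
G_B(11) = 0.
Combined Grundy value = 1 ⊕ 0 = 1.

1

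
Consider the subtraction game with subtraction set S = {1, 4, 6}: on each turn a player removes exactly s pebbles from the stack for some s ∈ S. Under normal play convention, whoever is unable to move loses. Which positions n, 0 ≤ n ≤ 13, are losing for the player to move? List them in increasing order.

0, 2, 5, 7, 10, 12

n :  0  1  2  3  4  5  6  7  8  9 10 11 12 13
G :  0  1  0  1  2  0  1  0  1  2  0  1  0  1
P-positions are exactly the n with G(n) = 0.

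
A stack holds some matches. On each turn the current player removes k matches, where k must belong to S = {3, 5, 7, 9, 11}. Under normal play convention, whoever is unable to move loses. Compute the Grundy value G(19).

n :  0  1  2  3  4  5  6  7  8  9 10 11 12 13 14 15 16 17 18 19
G :  0  0  0  1  1  1  2  2  2  3  3  3  4  4  0  0  0  1  1  1

1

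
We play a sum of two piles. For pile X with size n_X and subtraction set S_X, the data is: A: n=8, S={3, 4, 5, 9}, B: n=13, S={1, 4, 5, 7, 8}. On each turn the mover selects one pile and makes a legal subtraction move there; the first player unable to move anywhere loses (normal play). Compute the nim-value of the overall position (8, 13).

0

Pile A, S = {3, 4, 5, 9}:
G(0) = 0
G(1) = mex{} = 0
G(2) = mex{} = 0
G(3) = mex{0} = 1
G(4) = mex{0,0} = 1
G(5) = mex{0,0,0} = 1
G(6) = mex{1,0,0} = 2
G(7) = mex{1,1,0} = 2
G(8) = mex{1,1,1} = 0
G_A(8) = 0.
Pile B, S = {1, 4, 5, 7, 8}:
G(0) = 0
G(1) = mex{0} = 1
G(2) = mex{1} = 0
G(3) = mex{0} = 1
G(4) = mex{1,0} = 2
G(5) = mex{2,1,0} = 3
G(6) = mex{3,0,1} = 2
G(7) = mex{2,1,0,0} = 3
G(8) = mex{3,2,1,1,0} = 4
G(9) = mex{4,3,2,0,1} = 5
G(10) = mex{5,2,3,1,0} = 4
G(11) = mex{4,3,2,2,1} = 0
G(12) = mex{0,4,3,3,2} = 1
G(13) = mex{1,5,4,2,3} = 0
G_B(13) = 0.
Combined Grundy value = 0 ⊕ 0 = 0.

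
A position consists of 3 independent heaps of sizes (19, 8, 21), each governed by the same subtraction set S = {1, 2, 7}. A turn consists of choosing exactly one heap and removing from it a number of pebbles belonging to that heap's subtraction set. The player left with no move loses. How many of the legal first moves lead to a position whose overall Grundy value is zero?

3

All heaps use S = {1, 2, 7}:
n :  0  1  2  3  4  5  6  7  8  9 10 11 12 13 14 15 16 17 18 19 20 21
G :  0  1  2  0  1  2  0  1  2  0  1  2  0  1  2  0  1  2  0  1  2  0
Heap A: G(19) = 1.
Heap B: G(8) = 2.
Heap C: G(21) = 0.
Combined Grundy value = 1 ⊕ 2 ⊕ 0 = 3.
A winning move leaves total XOR = 0, i.e. changes one component's Grundy value g to g ⊕ X where X is the current total.
Heap A: need g' = 1⊕3 = 2. Options: 19−1→G=0, 19−2→G=2, 19−7→G=0. Hits: 1.
Heap B: need g' = 2⊕3 = 1. Options: 8−1→G=1, 8−2→G=0, 8−7→G=1. Hits: 2.
Heap C: need g' = 0⊕3 = 3. Options: 21−1→G=2, 21−2→G=1, 21−7→G=2. Hits: 0.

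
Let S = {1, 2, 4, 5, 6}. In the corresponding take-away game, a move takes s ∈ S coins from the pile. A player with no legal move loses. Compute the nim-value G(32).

n :  0  1  2  3  4  5  6  7  8  9 10 11 12 13 14 15 16 17 18 19 20 21 22 23 24 25 26 27 28 29 30 31 32
G :  0  1  2  0  1  2  3  4  5  3  0  1  2  0  1  2  3  4  5  3  0  1  2  0  1  2  3  4  5  3  0  1  2

2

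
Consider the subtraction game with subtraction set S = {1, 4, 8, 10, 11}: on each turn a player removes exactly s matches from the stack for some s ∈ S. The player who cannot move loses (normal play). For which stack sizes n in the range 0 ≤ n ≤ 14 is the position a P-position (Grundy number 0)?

n :  0  1  2  3  4  5  6  7  8  9 10 11 12 13 14
G :  0  1  0  1  2  0  1  0  1  2  3  2  3  4  0
P-positions are exactly the n with G(n) = 0.

0, 2, 5, 7, 14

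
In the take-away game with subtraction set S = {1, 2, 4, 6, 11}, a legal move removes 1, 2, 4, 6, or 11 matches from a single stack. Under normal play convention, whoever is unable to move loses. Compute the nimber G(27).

G(0) = 0
G(1) = mex{0} = 1
G(2) = mex{1,0} = 2
G(3) = mex{2,1} = 0
G(4) = mex{0,2,0} = 1
G(5) = mex{1,0,1} = 2
G(6) = mex{2,1,2,0} = 3
G(7) = mex{3,2,0,1} = 4
G(8) = mex{4,3,1,2} = 0
G(9) = mex{0,4,2,0} = 1
G(10) = mex{1,0,3,1} = 2
G(11) = mex{2,1,4,2,0} = 3
G(12) = mex{3,2,0,3,1} = 4
G(13) = mex{4,3,1,4,2} = 0
G(14) = mex{0,4,2,0,0} = 1
G(15) = mex{1,0,3,1,1} = 2
G(16) = mex{2,1,4,2,2} = 0
G(17) = mex{0,2,0,3,3} = 1
G(18) = mex{1,0,1,4,4} = 2
G(19) = mex{2,1,2,0,0} = 3
G(20) = mex{3,2,0,1,1} = 4
G(21) = mex{4,3,1,2,2} = 0
G(22) = mex{0,4,2,0,3} = 1
G(23) = mex{1,0,3,1,4} = 2
G(24) = mex{2,1,4,2,0} = 3
G(25) = mex{3,2,0,3,1} = 4
G(26) = mex{4,3,1,4,2} = 0
G(27) = mex{0,4,2,0,0} = 1

1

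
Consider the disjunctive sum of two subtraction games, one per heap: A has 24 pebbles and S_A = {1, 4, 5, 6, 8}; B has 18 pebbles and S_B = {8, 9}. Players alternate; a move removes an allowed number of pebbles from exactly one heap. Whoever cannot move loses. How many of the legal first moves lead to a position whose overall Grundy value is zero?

Heap A, S = {1, 4, 5, 6, 8}:
G(0) = 0
G(1) = mex{0} = 1
G(2) = mex{1} = 0
G(3) = mex{0} = 1
G(4) = mex{1,0} = 2
G(5) = mex{2,1,0} = 3
G(6) = mex{3,0,1,0} = 2
G(7) = mex{2,1,0,1} = 3
G(8) = mex{3,2,1,0,0} = 4
G(9) = mex{4,3,2,1,1} = 0
G(10) = mex{0,2,3,2,0} = 1
G(11) = mex{1,3,2,3,1} = 0
G(12) = mex{0,4,3,2,2} = 1
G(13) = mex{1,0,4,3,3} = 2
G(14) = mex{2,1,0,4,2} = 3
G(15) = mex{3,0,1,0,3} = 2
G(16) = mex{2,1,0,1,4} = 3
G(17) = mex{3,2,1,0,0} = 4
G(18) = mex{4,3,2,1,1} = 0
G(19) = mex{0,2,3,2,0} = 1
G(20) = mex{1,3,2,3,1} = 0
G(21) = mex{0,4,3,2,2} = 1
G(22) = mex{1,0,4,3,3} = 2
G(23) = mex{2,1,0,4,2} = 3
G(24) = mex{3,0,1,0,3} = 2
G_A(24) = 2.
Heap B, S = {8, 9}:
G(0) = 0
G(1) = mex{} = 0
G(2) = mex{} = 0
G(3) = mex{} = 0
G(4) = mex{} = 0
G(5) = mex{} = 0
G(6) = mex{} = 0
G(7) = mex{} = 0
G(8) = mex{0} = 1
G(9) = mex{0,0} = 1
G(10) = mex{0,0} = 1
G(11) = mex{0,0} = 1
G(12) = mex{0,0} = 1
G(13) = mex{0,0} = 1
G(14) = mex{0,0} = 1
G(15) = mex{0,0} = 1
G(16) = mex{1,0} = 2
G(17) = mex{1,1} = 0
G(18) = mex{1,1} = 0
G_B(18) = 0.
Combined Grundy value = 2 ⊕ 0 = 2.
A winning move leaves total XOR = 0, i.e. changes one component's Grundy value g to g ⊕ X where X is the current total.
Heap A: need g' = 2⊕2 = 0. Options: 24−1→G=3, 24−4→G=0, 24−5→G=1, 24−6→G=0, 24−8→G=3. Hits: 2.
Heap B: need g' = 0⊕2 = 2. Options: 18−8→G=1, 18−9→G=1. Hits: 0.

2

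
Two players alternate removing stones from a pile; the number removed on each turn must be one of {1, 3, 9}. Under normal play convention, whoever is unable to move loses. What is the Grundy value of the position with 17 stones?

1

n :  0  1  2  3  4  5  6  7  8  9 10 11 12 13 14 15 16 17
G :  0  1  0  1  0  1  0  1  0  1  0  1  0  1  0  1  0  1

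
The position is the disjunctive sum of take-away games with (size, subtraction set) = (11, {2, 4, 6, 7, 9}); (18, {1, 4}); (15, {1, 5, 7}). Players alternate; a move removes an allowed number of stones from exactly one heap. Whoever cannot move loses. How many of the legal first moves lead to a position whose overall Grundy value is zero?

0

Heap A, S = {2, 4, 6, 7, 9}:
n :  0  1  2  3  4  5  6  7  8  9 10 11
G :  0  0  1  1  2  2  3  3  4  4  5  0
G_A(11) = 0.
Heap B, S = {1, 4}:
G(0) = 0
G(1) = mex{0} = 1
G(2) = mex{1} = 0
G(3) = mex{0} = 1
G(4) = mex{1,0} = 2
G(5) = mex{2,1} = 0
G(6) = mex{0,0} = 1
G(7) = mex{1,1} = 0
G(8) = mex{0,2} = 1
G(9) = mex{1,0} = 2
G(10) = mex{2,1} = 0
G(11) = mex{0,0} = 1
G(12) = mex{1,1} = 0
G(13) = mex{0,2} = 1
G(14) = mex{1,0} = 2
G(15) = mex{2,1} = 0
G(16) = mex{0,0} = 1
G(17) = mex{1,1} = 0
G(18) = mex{0,2} = 1
G_B(18) = 1.
Heap C, S = {1, 5, 7}:
n :  0  1  2  3  4  5  6  7  8  9 10 11 12 13 14 15
G :  0  1  0  1  0  1  0  1  0  1  0  1  0  1  0  1
G_C(15) = 1.
Combined Grundy value = 0 ⊕ 1 ⊕ 1 = 0.
A winning move leaves total XOR = 0, i.e. changes one component's Grundy value g to g ⊕ X where X is the current total.
Heap A: target g' = 0⊕0 = 0, but every legal move changes the Grundy value (mex property), so 0 moves.
Heap B: target g' = 1⊕0 = 1, but every legal move changes the Grundy value (mex property), so 0 moves.
Heap C: target g' = 1⊕0 = 1, but every legal move changes the Grundy value (mex property), so 0 moves.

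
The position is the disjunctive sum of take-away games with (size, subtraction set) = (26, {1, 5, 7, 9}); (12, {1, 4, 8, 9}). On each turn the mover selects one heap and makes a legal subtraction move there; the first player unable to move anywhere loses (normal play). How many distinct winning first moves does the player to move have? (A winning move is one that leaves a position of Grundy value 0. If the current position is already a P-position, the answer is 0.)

0

Heap A, S = {1, 5, 7, 9}:
G(0) = 0
G(1) = mex{0} = 1
G(2) = mex{1} = 0
G(3) = mex{0} = 1
G(4) = mex{1} = 0
G(5) = mex{0,0} = 1
G(6) = mex{1,1} = 0
G(7) = mex{0,0,0} = 1
G(8) = mex{1,1,1} = 0
G(9) = mex{0,0,0,0} = 1
G(10) = mex{1,1,1,1} = 0
G(11) = mex{0,0,0,0} = 1
G(12) = mex{1,1,1,1} = 0
G(13) = mex{0,0,0,0} = 1
G(14) = mex{1,1,1,1} = 0
G(15) = mex{0,0,0,0} = 1
G(16) = mex{1,1,1,1} = 0
G(17) = mex{0,0,0,0} = 1
G(18) = mex{1,1,1,1} = 0
G(19) = mex{0,0,0,0} = 1
G(20) = mex{1,1,1,1} = 0
G(21) = mex{0,0,0,0} = 1
G(22) = mex{1,1,1,1} = 0
G(23) = mex{0,0,0,0} = 1
G(24) = mex{1,1,1,1} = 0
G(25) = mex{0,0,0,0} = 1
G(26) = mex{1,1,1,1} = 0
G_A(26) = 0.
Heap B, S = {1, 4, 8, 9}:
n :  0  1  2  3  4  5  6  7  8  9 10 11 12
G :  0  1  0  1  2  0  1  0  1  2  3  2  0
G_B(12) = 0.
Combined Grundy value = 0 ⊕ 0 = 0.
A winning move leaves total XOR = 0, i.e. changes one component's Grundy value g to g ⊕ X where X is the current total.
Heap A: target g' = 0⊕0 = 0, but every legal move changes the Grundy value (mex property), so 0 moves.
Heap B: target g' = 0⊕0 = 0, but every legal move changes the Grundy value (mex property), so 0 moves.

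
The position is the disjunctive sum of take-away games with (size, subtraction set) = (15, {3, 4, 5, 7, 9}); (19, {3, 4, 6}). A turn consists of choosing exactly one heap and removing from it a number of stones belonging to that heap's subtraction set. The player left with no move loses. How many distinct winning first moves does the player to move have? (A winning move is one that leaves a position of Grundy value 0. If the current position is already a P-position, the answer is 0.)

2

Heap A, S = {3, 4, 5, 7, 9}:
n :  0  1  2  3  4  5  6  7  8  9 10 11 12 13 14 15
G :  0  0  0  1  1  1  2  2  2  3  3  3  0  0  0  1
G_A(15) = 1.
Heap B, S = {3, 4, 6}:
G(0) = 0
G(1) = mex{} = 0
G(2) = mex{} = 0
G(3) = mex{0} = 1
G(4) = mex{0,0} = 1
G(5) = mex{0,0} = 1
G(6) = mex{1,0,0} = 2
G(7) = mex{1,1,0} = 2
G(8) = mex{1,1,0} = 2
G(9) = mex{2,1,1} = 0
G(10) = mex{2,2,1} = 0
G(11) = mex{2,2,1} = 0
G(12) = mex{0,2,2} = 1
G(13) = mex{0,0,2} = 1
G(14) = mex{0,0,2} = 1
G(15) = mex{1,0,0} = 2
G(16) = mex{1,1,0} = 2
G(17) = mex{1,1,0} = 2
G(18) = mex{2,1,1} = 0
G(19) = mex{2,2,1} = 0
G_B(19) = 0.
Combined Grundy value = 1 ⊕ 0 = 1.
A winning move leaves total XOR = 0, i.e. changes one component's Grundy value g to g ⊕ X where X is the current total.
Heap A: need g' = 1⊕1 = 0. Options: 15−3→G=0, 15−4→G=3, 15−5→G=3, 15−7→G=2, 15−9→G=2. Hits: 1.
Heap B: need g' = 0⊕1 = 1. Options: 19−3→G=2, 19−4→G=2, 19−6→G=1. Hits: 1.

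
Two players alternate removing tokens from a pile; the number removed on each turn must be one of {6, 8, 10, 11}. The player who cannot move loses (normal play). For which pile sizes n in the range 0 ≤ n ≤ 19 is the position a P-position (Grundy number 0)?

0, 1, 2, 3, 4, 5, 17, 18, 19

G(0) = 0
G(1) = mex{} = 0
G(2) = mex{} = 0
G(3) = mex{} = 0
G(4) = mex{} = 0
G(5) = mex{} = 0
G(6) = mex{0} = 1
G(7) = mex{0} = 1
G(8) = mex{0,0} = 1
G(9) = mex{0,0} = 1
G(10) = mex{0,0,0} = 1
G(11) = mex{0,0,0,0} = 1
G(12) = mex{1,0,0,0} = 2
G(13) = mex{1,0,0,0} = 2
G(14) = mex{1,1,0,0} = 2
G(15) = mex{1,1,0,0} = 2
G(16) = mex{1,1,1,0} = 2
G(17) = mex{1,1,1,1} = 0
G(18) = mex{2,1,1,1} = 0
G(19) = mex{2,1,1,1} = 0
P-positions are exactly the n with G(n) = 0.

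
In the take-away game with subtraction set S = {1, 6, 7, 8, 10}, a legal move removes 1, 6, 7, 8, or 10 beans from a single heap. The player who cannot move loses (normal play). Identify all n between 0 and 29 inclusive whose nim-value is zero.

n :  0  1  2  3  4  5  6  7  8  9 10 11 12 13 14 15 16 17 18 19 20 21 22 23 24 25 26 27 28 29
G :  0  1  0  1  0  1  2  3  2  3  2  3  4  0  1  0  1  0  1  2  3  2  3  2  3  4  0  1  0  1
P-positions are exactly the n with G(n) = 0.

0, 2, 4, 13, 15, 17, 26, 28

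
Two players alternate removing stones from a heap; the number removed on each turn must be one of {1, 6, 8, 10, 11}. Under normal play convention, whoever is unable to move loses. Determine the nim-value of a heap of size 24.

n :  0  1  2  3  4  5  6  7  8  9 10 11 12 13 14 15 16 17 18 19 20 21 22 23 24
G :  0  1  0  1  0  1  2  0  1  0  1  2  3  2  3  2  0  1  2  3  2  0  1  0  1

1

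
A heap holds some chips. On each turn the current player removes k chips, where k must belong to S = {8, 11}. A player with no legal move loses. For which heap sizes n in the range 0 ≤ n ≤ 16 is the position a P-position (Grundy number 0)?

0, 1, 2, 3, 4, 5, 6, 7

G(0) = 0
G(1) = mex{} = 0
G(2) = mex{} = 0
G(3) = mex{} = 0
G(4) = mex{} = 0
G(5) = mex{} = 0
G(6) = mex{} = 0
G(7) = mex{} = 0
G(8) = mex{0} = 1
G(9) = mex{0} = 1
G(10) = mex{0} = 1
G(11) = mex{0,0} = 1
G(12) = mex{0,0} = 1
G(13) = mex{0,0} = 1
G(14) = mex{0,0} = 1
G(15) = mex{0,0} = 1
G(16) = mex{1,0} = 2
P-positions are exactly the n with G(n) = 0.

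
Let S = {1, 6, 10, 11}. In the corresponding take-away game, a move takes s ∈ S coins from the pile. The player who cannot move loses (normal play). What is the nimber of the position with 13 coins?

n :  0  1  2  3  4  5  6  7  8  9 10 11 12 13
G :  0  1  0  1  0  1  2  0  1  0  1  2  3  2

2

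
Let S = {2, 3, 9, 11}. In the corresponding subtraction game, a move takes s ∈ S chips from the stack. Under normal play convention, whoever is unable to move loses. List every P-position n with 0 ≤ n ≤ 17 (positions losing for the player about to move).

0, 1, 5, 6, 13

G(0) = 0
G(1) = mex{} = 0
G(2) = mex{0} = 1
G(3) = mex{0,0} = 1
G(4) = mex{1,0} = 2
G(5) = mex{1,1} = 0
G(6) = mex{2,1} = 0
G(7) = mex{0,2} = 1
G(8) = mex{0,0} = 1
G(9) = mex{1,0,0} = 2
G(10) = mex{1,1,0} = 2
G(11) = mex{2,1,1,0} = 3
G(12) = mex{2,2,1,0} = 3
G(13) = mex{3,2,2,1} = 0
G(14) = mex{3,3,0,1} = 2
G(15) = mex{0,3,0,2} = 1
G(16) = mex{2,0,1,0} = 3
G(17) = mex{1,2,1,0} = 3
P-positions are exactly the n with G(n) = 0.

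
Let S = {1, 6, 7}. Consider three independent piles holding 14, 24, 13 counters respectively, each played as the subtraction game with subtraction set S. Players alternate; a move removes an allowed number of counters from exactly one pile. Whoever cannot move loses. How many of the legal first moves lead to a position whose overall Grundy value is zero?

3

All piles use S = {1, 6, 7}:
n :  0  1  2  3  4  5  6  7  8  9 10 11 12 13 14 15 16 17 18 19 20 21 22 23 24
G :  0  1  0  1  0  1  2  3  2  3  2  3  0  1  0  1  0  1  2  3  2  3  2  3  0
Pile A: G(14) = 0.
Pile B: G(24) = 0.
Pile C: G(13) = 1.
Combined Grundy value = 0 ⊕ 0 ⊕ 1 = 1.
A winning move leaves total XOR = 0, i.e. changes one component's Grundy value g to g ⊕ X where X is the current total.
Pile A: need g' = 0⊕1 = 1. Options: 14−1→G=1, 14−6→G=2, 14−7→G=3. Hits: 1.
Pile B: need g' = 0⊕1 = 1. Options: 24−1→G=3, 24−6→G=2, 24−7→G=1. Hits: 1.
Pile C: need g' = 1⊕1 = 0. Options: 13−1→G=0, 13−6→G=3, 13−7→G=2. Hits: 1.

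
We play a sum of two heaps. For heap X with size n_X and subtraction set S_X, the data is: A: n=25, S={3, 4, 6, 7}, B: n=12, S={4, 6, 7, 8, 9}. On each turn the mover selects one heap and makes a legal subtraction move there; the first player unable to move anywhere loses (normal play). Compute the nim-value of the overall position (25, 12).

Heap A, S = {3, 4, 6, 7}:
G(0) = 0
G(1) = mex{} = 0
G(2) = mex{} = 0
G(3) = mex{0} = 1
G(4) = mex{0,0} = 1
G(5) = mex{0,0} = 1
G(6) = mex{1,0,0} = 2
G(7) = mex{1,1,0,0} = 2
G(8) = mex{1,1,0,0} = 2
G(9) = mex{2,1,1,0} = 3
G(10) = mex{2,2,1,1} = 0
G(11) = mex{2,2,1,1} = 0
G(12) = mex{3,2,2,1} = 0
G(13) = mex{0,3,2,2} = 1
G(14) = mex{0,0,2,2} = 1
G(15) = mex{0,0,3,2} = 1
G(16) = mex{1,0,0,3} = 2
G(17) = mex{1,1,0,0} = 2
G(18) = mex{1,1,0,0} = 2
G(19) = mex{2,1,1,0} = 3
G(20) = mex{2,2,1,1} = 0
G(21) = mex{2,2,1,1} = 0
G(22) = mex{3,2,2,1} = 0
G(23) = mex{0,3,2,2} = 1
G(24) = mex{0,0,2,2} = 1
G(25) = mex{0,0,3,2} = 1
G_A(25) = 1.
Heap B, S = {4, 6, 7, 8, 9}:
G(0) = 0
G(1) = mex{} = 0
G(2) = mex{} = 0
G(3) = mex{} = 0
G(4) = mex{0} = 1
G(5) = mex{0} = 1
G(6) = mex{0,0} = 1
G(7) = mex{0,0,0} = 1
G(8) = mex{1,0,0,0} = 2
G(9) = mex{1,0,0,0,0} = 2
G(10) = mex{1,1,0,0,0} = 2
G(11) = mex{1,1,1,0,0} = 2
G(12) = mex{2,1,1,1,0} = 3
G_B(12) = 3.
Combined Grundy value = 1 ⊕ 3 = 2.

2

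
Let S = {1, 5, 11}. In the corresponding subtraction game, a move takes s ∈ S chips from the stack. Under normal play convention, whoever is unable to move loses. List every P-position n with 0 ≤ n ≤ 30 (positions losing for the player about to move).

0, 2, 4, 6, 8, 10, 12, 14, 16, 18, 20, 22, 24, 26, 28, 30

n :  0  1  2  3  4  5  6  7  8  9 10 11 12 13 14 15 16 17 18 19 20 21 22 23 24 25 26 27 28 29 30
G :  0  1  0  1  0  1  0  1  0  1  0  1  0  1  0  1  0  1  0  1  0  1  0  1  0  1  0  1  0  1  0
P-positions are exactly the n with G(n) = 0.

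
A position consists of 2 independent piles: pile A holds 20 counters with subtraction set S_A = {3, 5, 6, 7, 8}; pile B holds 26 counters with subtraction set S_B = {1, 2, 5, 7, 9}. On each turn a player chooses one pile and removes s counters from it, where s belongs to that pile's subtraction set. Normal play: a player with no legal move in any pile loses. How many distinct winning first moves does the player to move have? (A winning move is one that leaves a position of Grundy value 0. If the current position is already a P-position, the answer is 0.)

Pile A, S = {3, 5, 6, 7, 8}:
G(0) = 0
G(1) = mex{} = 0
G(2) = mex{} = 0
G(3) = mex{0} = 1
G(4) = mex{0} = 1
G(5) = mex{0,0} = 1
G(6) = mex{1,0,0} = 2
G(7) = mex{1,0,0,0} = 2
G(8) = mex{1,1,0,0,0} = 2
G(9) = mex{2,1,1,0,0} = 3
G(10) = mex{2,1,1,1,0} = 3
G(11) = mex{2,2,1,1,1} = 0
G(12) = mex{3,2,2,1,1} = 0
G(13) = mex{3,2,2,2,1} = 0
G(14) = mex{0,3,2,2,2} = 1
G(15) = mex{0,3,3,2,2} = 1
G(16) = mex{0,0,3,3,2} = 1
G(17) = mex{1,0,0,3,3} = 2
G(18) = mex{1,0,0,0,3} = 2
G(19) = mex{1,1,0,0,0} = 2
G(20) = mex{2,1,1,0,0} = 3
G_A(20) = 3.
Pile B, S = {1, 2, 5, 7, 9}:
n :  0  1  2  3  4  5  6  7  8  9 10 11 12 13 14 15 16 17 18 19 20 21 22 23 24 25 26
G :  0  1  2  0  1  2  0  1  2  3  4  5  3  4  0  1  2  0  1  2  0  1  2  3  4  5  3
G_B(26) = 3.
Combined Grundy value = 3 ⊕ 3 = 0.
A winning move leaves total XOR = 0, i.e. changes one component's Grundy value g to g ⊕ X where X is the current total.
Pile A: target g' = 3⊕0 = 3, but every legal move changes the Grundy value (mex property), so 0 moves.
Pile B: target g' = 3⊕0 = 3, but every legal move changes the Grundy value (mex property), so 0 moves.

0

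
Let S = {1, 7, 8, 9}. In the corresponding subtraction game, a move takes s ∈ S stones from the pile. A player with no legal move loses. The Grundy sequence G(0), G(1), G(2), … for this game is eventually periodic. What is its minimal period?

16

G(0) = 0
G(1) = mex{0} = 1
G(2) = mex{1} = 0
G(3) = mex{0} = 1
G(4) = mex{1} = 0
G(5) = mex{0} = 1
G(6) = mex{1} = 0
G(7) = mex{0,0} = 1
G(8) = mex{1,1,0} = 2
G(9) = mex{2,0,1,0} = 3
G(10) = mex{3,1,0,1} = 2
G(11) = mex{2,0,1,0} = 3
G(12) = mex{3,1,0,1} = 2
G(13) = mex{2,0,1,0} = 3
G(14) = mex{3,1,0,1} = 2
G(15) = mex{2,2,1,0} = 3
G(16) = mex{3,3,2,1} = 0
G(17) = mex{0,2,3,2} = 1
G(18) = mex{1,3,2,3} = 0
G(19) = mex{0,2,3,2} = 1
G(20) = mex{1,3,2,3} = 0
G(21) = mex{0,2,3,2} = 1
G(22) = mex{1,3,2,3} = 0
G(23) = mex{0,0,3,2} = 1
G(24) = mex{1,1,0,3} = 2
G(25) = mex{2,0,1,0} = 3
G(26) = mex{3,1,0,1} = 2
G(27) = mex{2,0,1,0} = 3
G(28) = mex{3,1,0,1} = 2
G(29) = mex{2,0,1,0} = 3
G(30) = mex{3,1,0,1} = 2
G(31) = mex{2,2,1,0} = 3
G(32) = mex{3,3,2,1} = 0
G(33) = mex{0,2,3,2} = 1
G(n+16) = G(n) holds for n = 0,…,8 (a full window of length max(S) = 9), so the sequence is purely periodic with period 16.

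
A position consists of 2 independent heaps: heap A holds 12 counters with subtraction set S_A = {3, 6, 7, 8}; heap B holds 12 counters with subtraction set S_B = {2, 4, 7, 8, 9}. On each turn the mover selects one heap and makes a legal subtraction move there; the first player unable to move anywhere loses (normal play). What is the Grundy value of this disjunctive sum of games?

0

Heap A, S = {3, 6, 7, 8}:
n :  0  1  2  3  4  5  6  7  8  9 10 11 12
G :  0  0  0  1  1  1  2  2  2  3  3  0  0
G_A(12) = 0.
Heap B, S = {2, 4, 7, 8, 9}:
n :  0  1  2  3  4  5  6  7  8  9 10 11 12
G :  0  0  1  1  2  2  0  3  1  4  2  0  0
G_B(12) = 0.
Combined Grundy value = 0 ⊕ 0 = 0.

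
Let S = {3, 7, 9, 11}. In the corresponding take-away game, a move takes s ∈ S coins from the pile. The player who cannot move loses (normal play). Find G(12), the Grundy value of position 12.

n :  0  1  2  3  4  5  6  7  8  9 10 11 12
G :  0  0  0  1  1  1  0  2  2  1  3  3  2

2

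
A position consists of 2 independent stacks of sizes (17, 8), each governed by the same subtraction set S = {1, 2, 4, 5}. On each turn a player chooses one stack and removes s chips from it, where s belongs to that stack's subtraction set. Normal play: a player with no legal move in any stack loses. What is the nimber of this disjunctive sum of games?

0

All stacks use S = {1, 2, 4, 5}:
n :  0  1  2  3  4  5  6  7  8  9 10 11 12 13 14 15 16 17
G :  0  1  2  0  1  2  0  1  2  0  1  2  0  1  2  0  1  2
Stack A: G(17) = 2.
Stack B: G(8) = 2.
Combined Grundy value = 2 ⊕ 2 = 0.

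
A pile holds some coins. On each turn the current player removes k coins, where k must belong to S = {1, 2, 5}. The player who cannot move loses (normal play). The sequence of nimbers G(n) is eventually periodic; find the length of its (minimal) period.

3

G(0) = 0
G(1) = mex{0} = 1
G(2) = mex{1,0} = 2
G(3) = mex{2,1} = 0
G(4) = mex{0,2} = 1
G(5) = mex{1,0,0} = 2
G(6) = mex{2,1,1} = 0
G(7) = mex{0,2,2} = 1
G(8) = mex{1,0,0} = 2
G(9) = mex{2,1,1} = 0
G(10) = mex{0,2,2} = 1
G(11) = mex{1,0,0} = 2
G(12) = mex{2,1,1} = 0
G(13) = mex{0,2,2} = 1
G(14) = mex{1,0,0} = 2
G(n+3) = G(n) holds for n = 0,…,4 (a full window of length max(S) = 5), so the sequence is purely periodic with period 3.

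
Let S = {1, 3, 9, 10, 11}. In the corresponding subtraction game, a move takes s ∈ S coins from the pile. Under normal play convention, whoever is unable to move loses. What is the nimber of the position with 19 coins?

3

G(0) = 0
G(1) = mex{0} = 1
G(2) = mex{1} = 0
G(3) = mex{0,0} = 1
G(4) = mex{1,1} = 0
G(5) = mex{0,0} = 1
G(6) = mex{1,1} = 0
G(7) = mex{0,0} = 1
G(8) = mex{1,1} = 0
G(9) = mex{0,0,0} = 1
G(10) = mex{1,1,1,0} = 2
G(11) = mex{2,0,0,1,0} = 3
G(12) = mex{3,1,1,0,1} = 2
G(13) = mex{2,2,0,1,0} = 3
G(14) = mex{3,3,1,0,1} = 2
G(15) = mex{2,2,0,1,0} = 3
G(16) = mex{3,3,1,0,1} = 2
G(17) = mex{2,2,0,1,0} = 3
G(18) = mex{3,3,1,0,1} = 2
G(19) = mex{2,2,2,1,0} = 3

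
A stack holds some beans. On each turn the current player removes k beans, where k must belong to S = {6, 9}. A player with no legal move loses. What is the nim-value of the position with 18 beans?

n :  0  1  2  3  4  5  6  7  8  9 10 11 12 13 14 15 16 17 18
G :  0  0  0  0  0  0  1  1  1  1  1  1  2  2  2  0  0  0  0

0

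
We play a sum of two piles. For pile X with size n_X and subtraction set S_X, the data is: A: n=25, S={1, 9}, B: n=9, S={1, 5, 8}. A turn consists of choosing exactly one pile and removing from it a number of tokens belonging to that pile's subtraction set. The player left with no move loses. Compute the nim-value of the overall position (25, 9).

2

Pile A, S = {1, 9}:
G(0) = 0
G(1) = mex{0} = 1
G(2) = mex{1} = 0
G(3) = mex{0} = 1
G(4) = mex{1} = 0
G(5) = mex{0} = 1
G(6) = mex{1} = 0
G(7) = mex{0} = 1
G(8) = mex{1} = 0
G(9) = mex{0,0} = 1
G(10) = mex{1,1} = 0
G(11) = mex{0,0} = 1
G(12) = mex{1,1} = 0
G(13) = mex{0,0} = 1
G(14) = mex{1,1} = 0
G(15) = mex{0,0} = 1
G(16) = mex{1,1} = 0
G(17) = mex{0,0} = 1
G(18) = mex{1,1} = 0
G(19) = mex{0,0} = 1
G(20) = mex{1,1} = 0
G(21) = mex{0,0} = 1
G(22) = mex{1,1} = 0
G(23) = mex{0,0} = 1
G(24) = mex{1,1} = 0
G(25) = mex{0,0} = 1
G_A(25) = 1.
Pile B, S = {1, 5, 8}:
n : 0 1 2 3 4 5 6 7 8 9
G : 0 1 0 1 0 1 0 1 2 3
G_B(9) = 3.
Combined Grundy value = 1 ⊕ 3 = 2.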